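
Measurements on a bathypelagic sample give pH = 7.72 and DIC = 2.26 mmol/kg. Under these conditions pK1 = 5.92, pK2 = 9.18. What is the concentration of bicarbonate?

α₁ = 1 / (1 + [H⁺]/K1 + K2/[H⁺]) = 1 / (1 + 10^-1.80 + 10^-1.46)
   = 1 / (1 + 0.015849 + 0.034674) = 1/1.0505 = 0.9519
[HCO3⁻] = α₁ × DIC = 0.9519 × 2.26 = 2.15 mmol/kg

[HCO3⁻] = 2.15 mmol/kg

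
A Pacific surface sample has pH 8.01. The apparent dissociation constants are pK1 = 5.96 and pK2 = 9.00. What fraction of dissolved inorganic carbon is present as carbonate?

α₂ = 1 / (1 + [H⁺]/K2 + [H⁺]²/(K1K2)) = 1 / (1 + 10^+0.99 + 10^-1.06)
   = 1 / (1 + 9.7724 + 0.087096) = 1/10.859 = 0.09209

α₂ = 0.0921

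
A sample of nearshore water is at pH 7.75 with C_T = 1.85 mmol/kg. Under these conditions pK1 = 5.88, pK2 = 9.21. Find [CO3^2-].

[CO3²⁻] = 0.0612 mmol/kg

α₂ = 1 / (1 + [H⁺]/K2 + [H⁺]²/(K1K2)) = 1 / (1 + 10^+1.46 + 10^-0.41)
   = 1 / (1 + 28.840 + 0.38905) = 1/30.229 = 0.03308
[CO3²⁻] = α₂ × DIC = 0.03308 × 1.85 = 0.0612 mmol/kg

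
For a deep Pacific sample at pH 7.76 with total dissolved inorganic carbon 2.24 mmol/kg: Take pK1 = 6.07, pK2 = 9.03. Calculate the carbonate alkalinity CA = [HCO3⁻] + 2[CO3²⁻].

CA = [HCO3⁻] + 2[CO3²⁻] = (α₁ + 2α₂)·DIC
At pH 7.76: [H⁺]/K1 = 10^-1.69 = 0.020417, K2/[H⁺] = 10^-1.27 = 0.053703
α₁ = 1/(1 + 0.020417 + 0.053703) = 1/1.0741 = 0.9310; α₂ = α₁·K2/[H⁺] = 0.05000
α₁ + 2α₂ = 1.0310
CA = 1.0310 × 2.24 = 2.31 mmol/kg

CA = 2.31 mmol/kg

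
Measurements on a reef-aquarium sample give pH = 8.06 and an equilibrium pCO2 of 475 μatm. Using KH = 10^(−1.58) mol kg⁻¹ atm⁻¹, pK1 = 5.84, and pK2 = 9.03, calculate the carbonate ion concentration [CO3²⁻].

[CO2*] = KH · pCO2 = 10^(−1.58) × 475×10^-6 = 1.249×10^-5 mol/kg
α₀ = 1/(1 + K1/[H⁺] + K1K2/[H⁺]²) = 1/(1 + 10^+2.22 + 10^+1.25) = 0.005413
DIC = [CO2*]/α₀ = 1.249×10^-5 / 0.005413 = 2.308 mmol/kg
[CO3²⁻] = α₂·DIC; α₂ = 0.09626, so [CO3²⁻] = 0.09626 × 2.308 = 0.222 mmol/kg

[CO3²⁻] = 0.222 mmol/kg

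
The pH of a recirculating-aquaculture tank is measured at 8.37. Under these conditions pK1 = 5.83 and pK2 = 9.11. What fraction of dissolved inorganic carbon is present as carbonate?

α₂ = 0.154

α₂ = 1 / (1 + [H⁺]/K2 + [H⁺]²/(K1K2)) = 1 / (1 + 10^+0.74 + 10^-1.80)
   = 1 / (1 + 5.4954 + 0.015849) = 1/6.5113 = 0.1536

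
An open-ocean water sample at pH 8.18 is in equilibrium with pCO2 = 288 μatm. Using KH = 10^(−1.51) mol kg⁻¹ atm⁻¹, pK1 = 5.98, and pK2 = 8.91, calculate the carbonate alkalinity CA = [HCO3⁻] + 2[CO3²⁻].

[CO2*] = KH · pCO2 = 10^(−1.51) × 288×10^-6 = 8.900×10^-6 mol/kg
α₀ = 1/(1 + K1/[H⁺] + K1K2/[H⁺]²) = 1/(1 + 10^+2.20 + 10^+1.47) = 0.005291
DIC = [CO2*]/α₀ = 8.900×10^-6 / 0.005291 = 1.682 mmol/kg
CA = (α₁ + 2α₂)·DIC = (0.8386 + 2×0.1561) × 1.682 = 1.94 mmol/kg

CA = 1.94 mmol/kg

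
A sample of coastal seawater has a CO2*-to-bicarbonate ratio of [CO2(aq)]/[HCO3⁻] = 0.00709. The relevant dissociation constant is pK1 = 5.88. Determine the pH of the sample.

From K1 = [H⁺][HCO3⁻]/[CO2(aq)]:  pH = pK1 − log₁₀([CO2(aq)]/[HCO3⁻])
log₁₀(0.00709) = -2.149
pH = 5.88 − (-2.149) = 8.03

pH = 8.03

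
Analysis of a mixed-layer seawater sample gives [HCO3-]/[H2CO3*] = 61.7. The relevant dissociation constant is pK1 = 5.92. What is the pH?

From K1 = [H⁺][HCO3-]/[H2CO3*]:  pH = pK1 + log₁₀([HCO3-]/[H2CO3*])
log₁₀(61.7) = +1.790
pH = 5.92 + (+1.790) = 7.71

pH = 7.71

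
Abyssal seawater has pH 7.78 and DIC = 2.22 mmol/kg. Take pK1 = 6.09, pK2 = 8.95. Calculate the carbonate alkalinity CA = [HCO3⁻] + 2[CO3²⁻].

CA = [HCO3⁻] + 2[CO3²⁻] = (α₁ + 2α₂)·DIC
At pH 7.78: [H⁺]/K1 = 10^-1.69 = 0.020417, K2/[H⁺] = 10^-1.17 = 0.067608
α₁ = 1/(1 + 0.020417 + 0.067608) = 1/1.0880 = 0.9191; α₂ = α₁·K2/[H⁺] = 0.06214
α₁ + 2α₂ = 1.0434
CA = 1.0434 × 2.22 = 2.32 mmol/kg

CA = 2.32 mmol/kg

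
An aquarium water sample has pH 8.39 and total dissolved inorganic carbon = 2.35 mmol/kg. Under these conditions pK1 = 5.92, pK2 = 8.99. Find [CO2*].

α₀ = 1 / (1 + K1/[H⁺] + K1K2/[H⁺]²) = 1 / (1 + 10^+2.47 + 10^+1.87)
   = 1 / (1 + 295.12 + 74.131) = 1/370.25 = 0.002701
[CO2*] = α₀ × DIC = 0.002701 × 2.35 = 0.00635 mmol/kg = 6.35 μmol/kg

[CO2*] = 6.35 μmol/kg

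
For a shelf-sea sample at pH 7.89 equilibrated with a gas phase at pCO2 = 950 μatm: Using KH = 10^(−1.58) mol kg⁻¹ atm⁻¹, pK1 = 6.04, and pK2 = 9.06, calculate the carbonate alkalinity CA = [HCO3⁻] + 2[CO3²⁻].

[CO2*] = KH · pCO2 = 10^(−1.58) × 950×10^-6 = 2.499×10^-5 mol/kg
α₀ = 1/(1 + K1/[H⁺] + K1K2/[H⁺]²) = 1/(1 + 10^+1.85 + 10^+0.68) = 0.01306
DIC = [CO2*]/α₀ = 2.499×10^-5 / 0.01306 = 1.914 mmol/kg
CA = (α₁ + 2α₂)·DIC = (0.9244 + 2×0.06250) × 1.914 = 2.01 mmol/kg

CA = 2.01 mmol/kg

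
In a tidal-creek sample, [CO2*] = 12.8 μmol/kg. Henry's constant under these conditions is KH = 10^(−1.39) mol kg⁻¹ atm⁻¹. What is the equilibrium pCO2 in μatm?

KH = 10^(−1.39) = 4.074×10^-2 mol kg⁻¹ atm⁻¹
pCO2 = [CO2*]/KH = 12.8×10^-6 / 4.074×10^-2 = 3.14×10^-4 atm = 314 μatm

pCO2 = 314 μatm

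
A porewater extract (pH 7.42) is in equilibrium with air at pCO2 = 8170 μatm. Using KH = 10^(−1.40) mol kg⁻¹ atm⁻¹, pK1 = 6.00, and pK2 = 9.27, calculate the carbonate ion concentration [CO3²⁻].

[CO3²⁻] = 0.121 mmol/kg

[CO2*] = KH · pCO2 = 10^(−1.40) × 8170×10^-6 = 3.253×10^-4 mol/kg
α₀ = 1/(1 + K1/[H⁺] + K1K2/[H⁺]²) = 1/(1 + 10^+1.42 + 10^-0.43) = 0.03613
DIC = [CO2*]/α₀ = 3.253×10^-4 / 0.03613 = 9.001 mmol/kg
[CO3²⁻] = α₂·DIC; α₂ = 0.01343, so [CO3²⁻] = 0.01343 × 9.001 = 0.121 mmol/kg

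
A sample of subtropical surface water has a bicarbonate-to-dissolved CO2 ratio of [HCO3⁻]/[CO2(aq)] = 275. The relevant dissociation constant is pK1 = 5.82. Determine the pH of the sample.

pH = 8.26

From K1 = [H⁺][HCO3⁻]/[CO2(aq)]:  pH = pK1 + log₁₀([HCO3⁻]/[CO2(aq)])
log₁₀(275) = +2.439
pH = 5.82 + (+2.439) = 8.26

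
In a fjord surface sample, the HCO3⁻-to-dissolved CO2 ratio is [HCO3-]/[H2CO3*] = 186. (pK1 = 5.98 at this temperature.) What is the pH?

From K1 = [H⁺][HCO3-]/[H2CO3*]:  pH = pK1 + log₁₀([HCO3-]/[H2CO3*])
log₁₀(186) = +2.270
pH = 5.98 + (+2.270) = 8.25

pH = 8.25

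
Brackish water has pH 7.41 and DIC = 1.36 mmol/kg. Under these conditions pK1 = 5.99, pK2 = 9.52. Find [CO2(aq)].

α₀ = 1 / (1 + K1/[H⁺] + K1K2/[H⁺]²) = 1 / (1 + 10^+1.42 + 10^-0.69)
   = 1 / (1 + 26.303 + 0.20417) = 1/27.507 = 0.03635
[CO2*] = α₀ × DIC = 0.03635 × 1.36 = 0.0494 mmol/kg

[CO2*] = 0.0494 mmol/kg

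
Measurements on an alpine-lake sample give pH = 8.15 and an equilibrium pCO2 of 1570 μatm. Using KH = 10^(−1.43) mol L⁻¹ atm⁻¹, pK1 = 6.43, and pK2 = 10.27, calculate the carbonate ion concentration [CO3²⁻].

[CO2*] = KH · pCO2 = 10^(−1.43) × 1570×10^-6 = 5.833×10^-5 mol/L
α₀ = 1/(1 + K1/[H⁺] + K1K2/[H⁺]²) = 1/(1 + 10^+1.72 + 10^-0.40) = 0.01856
DIC = [CO2*]/α₀ = 5.833×10^-5 / 0.01856 = 3.143 mmol/L
[CO3²⁻] = α₂·DIC; α₂ = 0.007389, so [CO3²⁻] = 0.007389 × 3.143 = 0.0232 mmol/L

[CO3²⁻] = 0.0232 mmol/L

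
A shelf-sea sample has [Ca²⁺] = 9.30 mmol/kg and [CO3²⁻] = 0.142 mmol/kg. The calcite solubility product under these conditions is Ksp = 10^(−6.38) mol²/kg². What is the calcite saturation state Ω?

Ω = 3.17

Ksp = 10^(−6.38) = 4.169×10^-7
Ω = [Ca²⁺][CO3²⁻]/Ksp = (9.30×10^-3)(0.142×10^-3) / 4.169×10^-7 = 3.17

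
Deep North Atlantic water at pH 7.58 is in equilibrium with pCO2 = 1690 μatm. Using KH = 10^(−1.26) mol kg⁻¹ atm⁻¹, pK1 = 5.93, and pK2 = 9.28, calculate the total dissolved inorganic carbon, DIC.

DIC = 4.32 mmol/kg

[CO2*] = KH · pCO2 = 10^(−1.26) × 1690×10^-6 = 9.287×10^-5 mol/kg
α₀ = 1/(1 + K1/[H⁺] + K1K2/[H⁺]²) = 1/(1 + 10^+1.65 + 10^-0.05) = 0.02148
DIC = [CO2*]/α₀ = 9.287×10^-5 / 0.02148 = 4.32 mmol/kg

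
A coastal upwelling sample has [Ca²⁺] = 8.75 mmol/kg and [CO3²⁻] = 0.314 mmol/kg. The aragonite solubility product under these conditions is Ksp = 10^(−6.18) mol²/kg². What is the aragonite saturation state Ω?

Ω = 4.16

Ksp = 10^(−6.18) = 6.607×10^-7
Ω = [Ca²⁺][CO3²⁻]/Ksp = (8.75×10^-3)(0.314×10^-3) / 6.607×10^-7 = 4.16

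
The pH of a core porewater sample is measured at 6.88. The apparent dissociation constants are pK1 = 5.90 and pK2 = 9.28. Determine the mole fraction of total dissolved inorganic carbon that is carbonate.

α₂ = 1 / (1 + [H⁺]/K2 + [H⁺]²/(K1K2)) = 1 / (1 + 10^+2.40 + 10^+1.42)
   = 1 / (1 + 251.19 + 26.303) = 1/278.49 = 0.003591

α₂ = 0.00359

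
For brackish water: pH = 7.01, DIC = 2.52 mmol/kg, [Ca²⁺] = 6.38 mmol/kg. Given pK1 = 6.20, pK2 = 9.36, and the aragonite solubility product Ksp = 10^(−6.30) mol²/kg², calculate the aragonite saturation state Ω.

α₂ = 1 / (1 + [H⁺]/K2 + [H⁺]²/(K1K2)) = 1 / (1 + 10^+2.35 + 10^+1.54)
   = 1 / (1 + 223.87 + 34.674) = 1/259.55 = 0.003853
[CO3²⁻] = α₂ × DIC = 0.003853 × 2.52 = 0.009709 mmol/kg = 9.709 μmol/kg
Ksp = 10^(−6.30) = 5.012×10^-7
Ω = [Ca²⁺][CO3²⁻]/Ksp = (6.38×10^-3)(9.709×10^-6) / 5.012×10^-7 = 0.124

Ω = 0.124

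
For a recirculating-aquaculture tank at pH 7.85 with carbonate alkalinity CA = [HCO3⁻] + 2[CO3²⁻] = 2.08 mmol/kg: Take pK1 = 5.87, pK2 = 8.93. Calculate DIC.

DIC = 1.95 mmol/kg

CA = [HCO3⁻] + 2[CO3²⁻] = (α₁ + 2α₂)·DIC
At pH 7.85: [H⁺]/K1 = 10^-1.98 = 0.010471, K2/[H⁺] = 10^-1.08 = 0.083176
α₁ = 1/(1 + 0.010471 + 0.083176) = 1/1.0936 = 0.9144; α₂ = α₁·K2/[H⁺] = 0.07605
α₁ + 2α₂ = 1.0665
DIC = CA / (α₁ + 2α₂) = 2.08 / 1.0665 = 1.95 mmol/kg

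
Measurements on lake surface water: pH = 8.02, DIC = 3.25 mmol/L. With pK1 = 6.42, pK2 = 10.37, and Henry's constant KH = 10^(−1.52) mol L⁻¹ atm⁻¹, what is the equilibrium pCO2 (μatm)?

α₀ = 1 / (1 + K1/[H⁺] + K1K2/[H⁺]²) = 1 / (1 + 10^+1.60 + 10^-0.75)
   = 1 / (1 + 39.811 + 0.17783) = 1/40.989 = 0.02440
[CO2*] = α₀ × DIC = 0.02440 × 3.25 = 0.07929 mmol/L
pCO2 = [CO2*]/KH = 7.929×10^-5 / 3.020×10^-2 = 2630 μatm

pCO2 = 2630 μatm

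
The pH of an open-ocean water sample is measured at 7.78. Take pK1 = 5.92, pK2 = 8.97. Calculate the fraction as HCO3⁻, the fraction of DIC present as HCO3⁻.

α₁ = 0.927

α₁ = 1 / (1 + [H⁺]/K1 + K2/[H⁺]) = 1 / (1 + 10^-1.86 + 10^-1.19)
   = 1 / (1 + 0.013804 + 0.064565) = 1/1.0784 = 0.9273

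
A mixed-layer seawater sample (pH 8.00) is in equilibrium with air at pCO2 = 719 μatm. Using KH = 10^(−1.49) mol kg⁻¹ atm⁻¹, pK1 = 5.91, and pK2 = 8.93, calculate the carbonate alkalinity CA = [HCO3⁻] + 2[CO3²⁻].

CA = 3.53 mmol/kg

[CO2*] = KH · pCO2 = 10^(−1.49) × 719×10^-6 = 2.327×10^-5 mol/kg
α₀ = 1/(1 + K1/[H⁺] + K1K2/[H⁺]²) = 1/(1 + 10^+2.09 + 10^+1.16) = 0.007221
DIC = [CO2*]/α₀ = 2.327×10^-5 / 0.007221 = 3.222 mmol/kg
CA = (α₁ + 2α₂)·DIC = (0.8884 + 2×0.1044) × 3.222 = 3.53 mmol/kg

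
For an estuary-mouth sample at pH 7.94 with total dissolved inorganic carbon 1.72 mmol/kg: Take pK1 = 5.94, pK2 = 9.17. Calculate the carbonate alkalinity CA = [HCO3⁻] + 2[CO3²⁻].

CA = [HCO3⁻] + 2[CO3²⁻] = (α₁ + 2α₂)·DIC
At pH 7.94: [H⁺]/K1 = 10^-2.00 = 0.010000, K2/[H⁺] = 10^-1.23 = 0.058884
α₁ = 1/(1 + 0.010000 + 0.058884) = 1/1.0689 = 0.9356; α₂ = α₁·K2/[H⁺] = 0.05509
α₁ + 2α₂ = 1.0457
CA = 1.0457 × 1.72 = 1.80 mmol/kg

CA = 1.80 mmol/kg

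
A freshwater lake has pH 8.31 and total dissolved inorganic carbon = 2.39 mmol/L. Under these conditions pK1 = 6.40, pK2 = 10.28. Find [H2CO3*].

[CO2*] = 0.0287 mmol/L

α₀ = 1 / (1 + K1/[H⁺] + K1K2/[H⁺]²) = 1 / (1 + 10^+1.91 + 10^-0.06)
   = 1 / (1 + 81.283 + 0.87096) = 1/83.154 = 0.01203
[CO2*] = α₀ × DIC = 0.01203 × 2.39 = 0.0287 mmol/L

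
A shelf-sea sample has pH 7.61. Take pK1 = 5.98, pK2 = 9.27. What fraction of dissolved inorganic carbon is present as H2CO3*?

α₀ = 0.0224

α₀ = 1 / (1 + K1/[H⁺] + K1K2/[H⁺]²) = 1 / (1 + 10^+1.63 + 10^-0.03)
   = 1 / (1 + 42.658 + 0.93325) = 1/44.591 = 0.02243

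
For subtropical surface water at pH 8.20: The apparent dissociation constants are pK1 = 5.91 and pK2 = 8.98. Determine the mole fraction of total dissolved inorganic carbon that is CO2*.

α₀ = 0.00438

α₀ = 1 / (1 + K1/[H⁺] + K1K2/[H⁺]²) = 1 / (1 + 10^+2.29 + 10^+1.51)
   = 1 / (1 + 194.98 + 32.359) = 1/228.34 = 0.004379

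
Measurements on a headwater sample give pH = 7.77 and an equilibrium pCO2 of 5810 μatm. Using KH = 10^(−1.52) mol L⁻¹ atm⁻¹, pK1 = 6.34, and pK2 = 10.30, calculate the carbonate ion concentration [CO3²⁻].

[CO2*] = KH · pCO2 = 10^(−1.52) × 5810×10^-6 = 1.755×10^-4 mol/L
α₀ = 1/(1 + K1/[H⁺] + K1K2/[H⁺]²) = 1/(1 + 10^+1.43 + 10^-1.10) = 0.03572
DIC = [CO2*]/α₀ = 1.755×10^-4 / 0.03572 = 4.912 mmol/L
[CO3²⁻] = α₂·DIC; α₂ = 0.002837, so [CO3²⁻] = 0.002837 × 4.912 = 0.0139 mmol/L = 13.9 μmol/L

[CO3²⁻] = 13.9 μmol/L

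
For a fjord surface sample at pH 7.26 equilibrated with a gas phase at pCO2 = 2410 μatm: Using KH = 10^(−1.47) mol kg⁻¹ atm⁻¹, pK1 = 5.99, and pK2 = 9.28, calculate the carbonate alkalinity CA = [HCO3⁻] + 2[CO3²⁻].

CA = 1.55 mmol/kg

[CO2*] = KH · pCO2 = 10^(−1.47) × 2410×10^-6 = 8.166×10^-5 mol/kg
α₀ = 1/(1 + K1/[H⁺] + K1K2/[H⁺]²) = 1/(1 + 10^+1.27 + 10^-0.75) = 0.05051
DIC = [CO2*]/α₀ = 8.166×10^-5 / 0.05051 = 1.617 mmol/kg
CA = (α₁ + 2α₂)·DIC = (0.9405 + 2×0.008982) × 1.617 = 1.55 mmol/kg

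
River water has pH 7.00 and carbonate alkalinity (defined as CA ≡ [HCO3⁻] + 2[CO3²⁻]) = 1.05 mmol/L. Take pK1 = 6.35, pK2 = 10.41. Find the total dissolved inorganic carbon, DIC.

DIC = 1.28 mmol/L

CA = [HCO3⁻] + 2[CO3²⁻] = (α₁ + 2α₂)·DIC
At pH 7.00: [H⁺]/K1 = 10^-0.65 = 0.22387, K2/[H⁺] = 10^-3.41 = 0.00038905
α₁ = 1/(1 + 0.22387 + 0.00038905) = 1/1.2243 = 0.8168; α₂ = α₁·K2/[H⁺] = 0.0003178
α₁ + 2α₂ = 0.8175
DIC = CA / (α₁ + 2α₂) = 1.05 / 0.8175 = 1.28 mmol/L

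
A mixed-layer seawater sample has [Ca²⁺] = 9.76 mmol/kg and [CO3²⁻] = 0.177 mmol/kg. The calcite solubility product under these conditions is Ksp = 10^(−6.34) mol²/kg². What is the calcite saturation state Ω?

Ksp = 10^(−6.34) = 4.571×10^-7
Ω = [Ca²⁺][CO3²⁻]/Ksp = (9.76×10^-3)(0.177×10^-3) / 4.571×10^-7 = 3.78

Ω = 3.78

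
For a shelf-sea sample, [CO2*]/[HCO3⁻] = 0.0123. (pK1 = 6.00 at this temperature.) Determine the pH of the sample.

From K1 = [H⁺][HCO3⁻]/[CO2*]:  pH = pK1 − log₁₀([CO2*]/[HCO3⁻])
log₁₀(0.0123) = -1.910
pH = 6.00 − (-1.910) = 7.91

pH = 7.91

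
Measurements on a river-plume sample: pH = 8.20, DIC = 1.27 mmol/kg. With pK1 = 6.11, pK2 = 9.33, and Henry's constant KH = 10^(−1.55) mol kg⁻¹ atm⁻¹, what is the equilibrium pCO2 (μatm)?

pCO2 = 338 μatm

α₀ = 1 / (1 + K1/[H⁺] + K1K2/[H⁺]²) = 1 / (1 + 10^+2.09 + 10^+0.96)
   = 1 / (1 + 123.03 + 9.1201) = 1/133.15 = 0.007510
[CO2*] = α₀ × DIC = 0.007510 × 1.27 = 0.009538 mmol/kg = 9.538 μmol/kg
pCO2 = [CO2*]/KH = 9.538×10^-6 / 2.818×10^-2 = 338 μatm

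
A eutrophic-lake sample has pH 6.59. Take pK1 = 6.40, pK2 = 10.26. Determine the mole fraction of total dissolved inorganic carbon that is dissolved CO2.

α₀ = 1 / (1 + K1/[H⁺] + K1K2/[H⁺]²) = 1 / (1 + 10^+0.19 + 10^-3.48)
   = 1 / (1 + 1.5488 + 0.00033113) = 1/2.5491 = 0.3923

α₀ = 0.392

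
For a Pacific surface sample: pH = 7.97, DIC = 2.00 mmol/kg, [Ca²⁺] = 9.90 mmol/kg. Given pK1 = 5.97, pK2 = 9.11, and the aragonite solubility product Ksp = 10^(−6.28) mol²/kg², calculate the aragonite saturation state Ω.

α₂ = 1 / (1 + [H⁺]/K2 + [H⁺]²/(K1K2)) = 1 / (1 + 10^+1.14 + 10^-0.86)
   = 1 / (1 + 13.804 + 0.13804) = 1/14.942 = 0.06693
[CO3²⁻] = α₂ × DIC = 0.06693 × 2.00 = 0.1339 mmol/kg
Ksp = 10^(−6.28) = 5.248×10^-7
Ω = [Ca²⁺][CO3²⁻]/Ksp = (9.90×10^-3)(1.339×10^-4) / 5.248×10^-7 = 2.52

Ω = 2.52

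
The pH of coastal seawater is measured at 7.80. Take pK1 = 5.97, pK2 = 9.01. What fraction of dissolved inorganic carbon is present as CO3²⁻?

α₂ = 0.0573

α₂ = 1 / (1 + [H⁺]/K2 + [H⁺]²/(K1K2)) = 1 / (1 + 10^+1.21 + 10^-0.62)
   = 1 / (1 + 16.218 + 0.23988) = 1/17.458 = 0.05728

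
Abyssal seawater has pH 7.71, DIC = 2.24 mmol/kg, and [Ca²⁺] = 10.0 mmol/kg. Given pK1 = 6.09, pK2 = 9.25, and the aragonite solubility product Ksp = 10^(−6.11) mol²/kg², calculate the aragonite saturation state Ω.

α₂ = 1 / (1 + [H⁺]/K2 + [H⁺]²/(K1K2)) = 1 / (1 + 10^+1.54 + 10^-0.08)
   = 1 / (1 + 34.674 + 0.83176) = 1/36.505 = 0.02739
[CO3²⁻] = α₂ × DIC = 0.02739 × 2.24 = 0.06136 mmol/kg
Ksp = 10^(−6.11) = 7.762×10^-7
Ω = [Ca²⁺][CO3²⁻]/Ksp = (10.0×10^-3)(6.136×10^-5) / 7.762×10^-7 = 0.790

Ω = 0.790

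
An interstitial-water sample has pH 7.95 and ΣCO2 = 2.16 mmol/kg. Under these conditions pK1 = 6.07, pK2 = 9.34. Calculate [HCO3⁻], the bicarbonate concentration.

α₁ = 1 / (1 + [H⁺]/K1 + K2/[H⁺]) = 1 / (1 + 10^-1.88 + 10^-1.39)
   = 1 / (1 + 0.013183 + 0.040738) = 1/1.0539 = 0.9488
[HCO3⁻] = α₁ × DIC = 0.9488 × 2.16 = 2.05 mmol/kg

[HCO3⁻] = 2.05 mmol/kg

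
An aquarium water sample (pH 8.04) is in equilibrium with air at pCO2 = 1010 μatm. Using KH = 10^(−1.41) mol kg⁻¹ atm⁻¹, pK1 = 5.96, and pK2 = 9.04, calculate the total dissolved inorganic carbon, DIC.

[CO2*] = KH · pCO2 = 10^(−1.41) × 1010×10^-6 = 3.929×10^-5 mol/kg
α₀ = 1/(1 + K1/[H⁺] + K1K2/[H⁺]²) = 1/(1 + 10^+2.08 + 10^+1.08) = 0.007505
DIC = [CO2*]/α₀ = 3.929×10^-5 / 0.007505 = 5.24 mmol/kg

DIC = 5.24 mmol/kg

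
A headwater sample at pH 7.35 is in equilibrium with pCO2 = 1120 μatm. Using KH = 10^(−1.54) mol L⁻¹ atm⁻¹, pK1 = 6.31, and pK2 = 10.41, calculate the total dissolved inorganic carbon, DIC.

[CO2*] = KH · pCO2 = 10^(−1.54) × 1120×10^-6 = 3.230×10^-5 mol/L
α₀ = 1/(1 + K1/[H⁺] + K1K2/[H⁺]²) = 1/(1 + 10^+1.04 + 10^-2.02) = 0.08351
DIC = [CO2*]/α₀ = 3.230×10^-5 / 0.08351 = 0.387 mmol/L

DIC = 0.387 mmol/L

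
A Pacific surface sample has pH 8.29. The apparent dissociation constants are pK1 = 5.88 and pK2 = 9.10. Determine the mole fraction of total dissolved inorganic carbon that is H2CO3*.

α₀ = 1 / (1 + K1/[H⁺] + K1K2/[H⁺]²) = 1 / (1 + 10^+2.41 + 10^+1.60)
   = 1 / (1 + 257.04 + 39.811) = 1/297.85 = 0.003357

α₀ = 0.00336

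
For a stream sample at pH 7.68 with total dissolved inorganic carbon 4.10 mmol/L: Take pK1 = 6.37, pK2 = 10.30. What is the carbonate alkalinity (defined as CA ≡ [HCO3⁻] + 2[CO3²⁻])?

CA = [HCO3⁻] + 2[CO3²⁻] = (α₁ + 2α₂)·DIC
At pH 7.68: [H⁺]/K1 = 10^-1.31 = 0.048978, K2/[H⁺] = 10^-2.62 = 0.0023988
α₁ = 1/(1 + 0.048978 + 0.0023988) = 1/1.0514 = 0.9511; α₂ = α₁·K2/[H⁺] = 0.002282
α₁ + 2α₂ = 0.9557
CA = 0.9557 × 4.10 = 3.92 mmol/L

CA = 3.92 mmol/L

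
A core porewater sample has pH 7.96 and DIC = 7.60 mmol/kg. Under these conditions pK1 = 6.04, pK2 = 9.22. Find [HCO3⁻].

[HCO3⁻] = 7.12 mmol/kg

α₁ = 1 / (1 + [H⁺]/K1 + K2/[H⁺]) = 1 / (1 + 10^-1.92 + 10^-1.26)
   = 1 / (1 + 0.012023 + 0.054954) = 1/1.0670 = 0.9372
[HCO3⁻] = α₁ × DIC = 0.9372 × 7.60 = 7.12 mmol/kg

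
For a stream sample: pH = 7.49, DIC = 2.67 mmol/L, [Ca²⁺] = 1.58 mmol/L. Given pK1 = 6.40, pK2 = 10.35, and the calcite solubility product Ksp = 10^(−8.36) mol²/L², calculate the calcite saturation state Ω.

Ω = 1.23

α₂ = 1 / (1 + [H⁺]/K2 + [H⁺]²/(K1K2)) = 1 / (1 + 10^+2.86 + 10^+1.77)
   = 1 / (1 + 724.44 + 58.884) = 1/784.32 = 0.001275
[CO3²⁻] = α₂ × DIC = 0.001275 × 2.67 = 0.003404 mmol/L = 3.404 μmol/L
Ksp = 10^(−8.36) = 4.365×10^-9
Ω = [Ca²⁺][CO3²⁻]/Ksp = (1.58×10^-3)(3.404×10^-6) / 4.365×10^-9 = 1.23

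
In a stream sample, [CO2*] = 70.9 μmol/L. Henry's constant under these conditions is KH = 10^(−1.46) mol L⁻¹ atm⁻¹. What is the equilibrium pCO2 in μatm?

KH = 10^(−1.46) = 3.467×10^-2 mol L⁻¹ atm⁻¹
pCO2 = [CO2*]/KH = 70.9×10^-6 / 3.467×10^-2 = 2.04×10^-3 atm = 2040 μatm

pCO2 = 2040 μatm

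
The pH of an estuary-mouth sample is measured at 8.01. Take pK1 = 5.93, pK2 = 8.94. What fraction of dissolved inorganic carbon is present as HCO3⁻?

α₁ = 1 / (1 + [H⁺]/K1 + K2/[H⁺]) = 1 / (1 + 10^-2.08 + 10^-0.93)
   = 1 / (1 + 0.0083176 + 0.11749) = 1/1.1258 = 0.8883

α₁ = 0.888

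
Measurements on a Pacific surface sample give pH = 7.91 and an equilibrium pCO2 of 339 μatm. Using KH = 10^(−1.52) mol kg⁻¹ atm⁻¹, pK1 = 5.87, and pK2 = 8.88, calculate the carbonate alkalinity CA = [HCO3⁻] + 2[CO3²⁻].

[CO2*] = KH · pCO2 = 10^(−1.52) × 339×10^-6 = 1.024×10^-5 mol/kg
α₀ = 1/(1 + K1/[H⁺] + K1K2/[H⁺]²) = 1/(1 + 10^+2.04 + 10^+1.07) = 0.008170
DIC = [CO2*]/α₀ = 1.024×10^-5 / 0.008170 = 1.253 mmol/kg
CA = (α₁ + 2α₂)·DIC = (0.8958 + 2×0.09599) × 1.253 = 1.36 mmol/kg

CA = 1.36 mmol/kg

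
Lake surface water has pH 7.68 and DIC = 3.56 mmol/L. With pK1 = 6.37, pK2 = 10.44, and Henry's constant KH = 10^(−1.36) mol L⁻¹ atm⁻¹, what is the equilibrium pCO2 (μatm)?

α₀ = 1 / (1 + K1/[H⁺] + K1K2/[H⁺]²) = 1 / (1 + 10^+1.31 + 10^-1.45)
   = 1 / (1 + 20.417 + 0.035481) = 1/21.453 = 0.04661
[CO2*] = α₀ × DIC = 0.04661 × 3.56 = 0.1659 mmol/L
pCO2 = [CO2*]/KH = 1.659×10^-4 / 4.365×10^-2 = 3800 μatm

pCO2 = 3800 μatm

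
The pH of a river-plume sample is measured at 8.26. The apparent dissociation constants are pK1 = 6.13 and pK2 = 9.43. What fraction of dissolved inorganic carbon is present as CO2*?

α₀ = 1 / (1 + K1/[H⁺] + K1K2/[H⁺]²) = 1 / (1 + 10^+2.13 + 10^+0.96)
   = 1 / (1 + 134.90 + 9.1201) = 1/145.02 = 0.006896

α₀ = 0.00690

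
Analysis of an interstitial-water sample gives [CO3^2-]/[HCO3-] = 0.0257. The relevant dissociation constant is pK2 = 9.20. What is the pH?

From K2 = [H⁺][CO3^2-]/[HCO3-]:  pH = pK2 + log₁₀([CO3^2-]/[HCO3-])
log₁₀(0.0257) = -1.590
pH = 9.20 + (-1.590) = 7.61

pH = 7.61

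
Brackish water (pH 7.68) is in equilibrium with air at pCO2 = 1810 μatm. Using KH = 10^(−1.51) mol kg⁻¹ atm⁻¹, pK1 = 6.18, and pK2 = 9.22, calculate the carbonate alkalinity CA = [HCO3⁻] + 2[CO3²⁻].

[CO2*] = KH · pCO2 = 10^(−1.51) × 1810×10^-6 = 5.593×10^-5 mol/kg
α₀ = 1/(1 + K1/[H⁺] + K1K2/[H⁺]²) = 1/(1 + 10^+1.50 + 10^-0.04) = 0.02982
DIC = [CO2*]/α₀ = 5.593×10^-5 / 0.02982 = 1.876 mmol/kg
CA = (α₁ + 2α₂)·DIC = (0.9430 + 2×0.02720) × 1.876 = 1.87 mmol/kg

CA = 1.87 mmol/kg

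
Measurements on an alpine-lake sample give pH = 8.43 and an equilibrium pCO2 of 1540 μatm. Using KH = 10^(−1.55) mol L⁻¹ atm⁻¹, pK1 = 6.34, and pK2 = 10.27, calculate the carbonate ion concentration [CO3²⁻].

[CO3²⁻] = 0.0772 mmol/L

[CO2*] = KH · pCO2 = 10^(−1.55) × 1540×10^-6 = 4.340×10^-5 mol/L
α₀ = 1/(1 + K1/[H⁺] + K1K2/[H⁺]²) = 1/(1 + 10^+2.09 + 10^+0.25) = 0.007949
DIC = [CO2*]/α₀ = 4.340×10^-5 / 0.007949 = 5.460 mmol/L
[CO3²⁻] = α₂·DIC; α₂ = 0.01414, so [CO3²⁻] = 0.01414 × 5.460 = 0.0772 mmol/L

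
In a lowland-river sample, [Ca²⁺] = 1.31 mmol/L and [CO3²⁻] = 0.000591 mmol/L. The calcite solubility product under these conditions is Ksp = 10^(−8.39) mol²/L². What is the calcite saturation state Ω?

Ksp = 10^(−8.39) = 4.074×10^-9
Ω = [Ca²⁺][CO3²⁻]/Ksp = (1.31×10^-3)(0.000591×10^-3) / 4.074×10^-9 = 0.190

Ω = 0.190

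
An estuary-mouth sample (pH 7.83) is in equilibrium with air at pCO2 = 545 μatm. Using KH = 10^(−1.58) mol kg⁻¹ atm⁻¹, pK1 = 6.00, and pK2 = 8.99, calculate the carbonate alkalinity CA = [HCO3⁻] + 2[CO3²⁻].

[CO2*] = KH · pCO2 = 10^(−1.58) × 545×10^-6 = 1.433×10^-5 mol/kg
α₀ = 1/(1 + K1/[H⁺] + K1K2/[H⁺]²) = 1/(1 + 10^+1.83 + 10^+0.67) = 0.01365
DIC = [CO2*]/α₀ = 1.433×10^-5 / 0.01365 = 1.051 mmol/kg
CA = (α₁ + 2α₂)·DIC = (0.9225 + 2×0.06382) × 1.051 = 1.10 mmol/kg

CA = 1.10 mmol/kg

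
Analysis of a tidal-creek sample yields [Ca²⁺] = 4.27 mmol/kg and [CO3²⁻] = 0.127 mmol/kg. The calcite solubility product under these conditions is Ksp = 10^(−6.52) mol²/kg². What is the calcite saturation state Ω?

Ω = 1.80

Ksp = 10^(−6.52) = 3.020×10^-7
Ω = [Ca²⁺][CO3²⁻]/Ksp = (4.27×10^-3)(0.127×10^-3) / 3.020×10^-7 = 1.80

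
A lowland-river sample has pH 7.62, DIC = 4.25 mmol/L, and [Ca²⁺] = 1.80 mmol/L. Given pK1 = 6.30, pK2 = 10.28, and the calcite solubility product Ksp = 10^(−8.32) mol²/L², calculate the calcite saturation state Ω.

Ω = 3.33

α₂ = 1 / (1 + [H⁺]/K2 + [H⁺]²/(K1K2)) = 1 / (1 + 10^+2.66 + 10^+1.34)
   = 1 / (1 + 457.09 + 21.878) = 1/479.97 = 0.002083
[CO3²⁻] = α₂ × DIC = 0.002083 × 4.25 = 0.008855 mmol/L = 8.855 μmol/L
Ksp = 10^(−8.32) = 4.786×10^-9
Ω = [Ca²⁺][CO3²⁻]/Ksp = (1.80×10^-3)(8.855×10^-6) / 4.786×10^-9 = 3.33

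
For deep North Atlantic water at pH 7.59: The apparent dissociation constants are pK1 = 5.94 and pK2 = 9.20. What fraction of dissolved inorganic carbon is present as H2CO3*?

α₀ = 0.0214

α₀ = 1 / (1 + K1/[H⁺] + K1K2/[H⁺]²) = 1 / (1 + 10^+1.65 + 10^+0.04)
   = 1 / (1 + 44.668 + 1.0965) = 1/46.765 = 0.02138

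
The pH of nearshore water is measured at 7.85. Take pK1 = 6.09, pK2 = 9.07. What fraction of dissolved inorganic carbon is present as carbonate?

α₂ = 1 / (1 + [H⁺]/K2 + [H⁺]²/(K1K2)) = 1 / (1 + 10^+1.22 + 10^-0.54)
   = 1 / (1 + 16.596 + 0.28840) = 1/17.884 = 0.05592

α₂ = 0.0559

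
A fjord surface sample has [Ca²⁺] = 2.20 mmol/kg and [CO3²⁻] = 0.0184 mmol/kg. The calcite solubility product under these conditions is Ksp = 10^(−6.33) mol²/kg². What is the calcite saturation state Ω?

Ksp = 10^(−6.33) = 4.677×10^-7
Ω = [Ca²⁺][CO3²⁻]/Ksp = (2.20×10^-3)(0.0184×10^-3) / 4.677×10^-7 = 0.0865

Ω = 0.0865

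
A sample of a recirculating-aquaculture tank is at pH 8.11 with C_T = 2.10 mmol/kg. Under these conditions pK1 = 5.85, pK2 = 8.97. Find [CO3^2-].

[CO3²⁻] = 0.253 mmol/kg

α₂ = 1 / (1 + [H⁺]/K2 + [H⁺]²/(K1K2)) = 1 / (1 + 10^+0.86 + 10^-1.40)
   = 1 / (1 + 7.2444 + 0.039811) = 1/8.2842 = 0.1207
[CO3²⁻] = α₂ × DIC = 0.1207 × 2.10 = 0.253 mmol/kg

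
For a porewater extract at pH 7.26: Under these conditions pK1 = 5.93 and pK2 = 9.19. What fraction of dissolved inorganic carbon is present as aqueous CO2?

α₀ = 0.0442

α₀ = 1 / (1 + K1/[H⁺] + K1K2/[H⁺]²) = 1 / (1 + 10^+1.33 + 10^-0.60)
   = 1 / (1 + 21.380 + 0.25119) = 1/22.631 = 0.04419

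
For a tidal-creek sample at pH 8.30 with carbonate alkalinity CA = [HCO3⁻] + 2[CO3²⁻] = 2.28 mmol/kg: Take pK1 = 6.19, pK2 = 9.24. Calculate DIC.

DIC = 2.08 mmol/kg

CA = [HCO3⁻] + 2[CO3²⁻] = (α₁ + 2α₂)·DIC
At pH 8.30: [H⁺]/K1 = 10^-2.11 = 0.0077625, K2/[H⁺] = 10^-0.94 = 0.11482
α₁ = 1/(1 + 0.0077625 + 0.11482) = 1/1.1226 = 0.8908; α₂ = α₁·K2/[H⁺] = 0.1023
α₁ + 2α₂ = 1.0954
DIC = CA / (α₁ + 2α₂) = 2.28 / 1.0954 = 2.08 mmol/kg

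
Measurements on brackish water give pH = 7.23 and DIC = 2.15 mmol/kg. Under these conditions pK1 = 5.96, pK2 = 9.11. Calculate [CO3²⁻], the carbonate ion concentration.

α₂ = 1 / (1 + [H⁺]/K2 + [H⁺]²/(K1K2)) = 1 / (1 + 10^+1.88 + 10^+0.61)
   = 1 / (1 + 75.858 + 4.0738) = 1/80.932 = 0.01236
[CO3²⁻] = α₂ × DIC = 0.01236 × 2.15 = 0.0266 mmol/kg

[CO3²⁻] = 0.0266 mmol/kg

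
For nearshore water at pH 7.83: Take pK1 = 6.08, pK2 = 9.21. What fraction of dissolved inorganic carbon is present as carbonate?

α₂ = 1 / (1 + [H⁺]/K2 + [H⁺]²/(K1K2)) = 1 / (1 + 10^+1.38 + 10^-0.37)
   = 1 / (1 + 23.988 + 0.42658) = 1/25.415 = 0.03935

α₂ = 0.0393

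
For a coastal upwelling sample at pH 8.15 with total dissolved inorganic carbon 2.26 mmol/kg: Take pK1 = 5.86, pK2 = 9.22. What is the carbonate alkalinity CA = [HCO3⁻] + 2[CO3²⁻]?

CA = [HCO3⁻] + 2[CO3²⁻] = (α₁ + 2α₂)·DIC
At pH 8.15: [H⁺]/K1 = 10^-2.29 = 0.0051286, K2/[H⁺] = 10^-1.07 = 0.085114
α₁ = 1/(1 + 0.0051286 + 0.085114) = 1/1.0902 = 0.9172; α₂ = α₁·K2/[H⁺] = 0.07807
α₁ + 2α₂ = 1.0734
CA = 1.0734 × 2.26 = 2.43 mmol/kg

CA = 2.43 mmol/kg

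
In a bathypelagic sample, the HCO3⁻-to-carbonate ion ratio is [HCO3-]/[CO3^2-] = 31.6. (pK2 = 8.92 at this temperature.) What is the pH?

From K2 = [H⁺][CO3^2-]/[HCO3-]:  pH = pK2 − log₁₀([HCO3-]/[CO3^2-])
log₁₀(31.6) = +1.500
pH = 8.92 − (+1.500) = 7.42

pH = 7.42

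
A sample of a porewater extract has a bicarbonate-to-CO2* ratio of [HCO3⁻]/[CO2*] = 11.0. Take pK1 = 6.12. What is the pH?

pH = 7.16

From K1 = [H⁺][HCO3⁻]/[CO2*]:  pH = pK1 + log₁₀([HCO3⁻]/[CO2*])
log₁₀(11.0) = +1.041
pH = 6.12 + (+1.041) = 7.16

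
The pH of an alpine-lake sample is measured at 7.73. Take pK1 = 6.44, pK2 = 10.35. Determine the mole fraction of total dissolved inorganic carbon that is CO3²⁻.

α₂ = 1 / (1 + [H⁺]/K2 + [H⁺]²/(K1K2)) = 1 / (1 + 10^+2.62 + 10^+1.33)
   = 1 / (1 + 416.87 + 21.380) = 1/439.25 = 0.002277

α₂ = 0.00228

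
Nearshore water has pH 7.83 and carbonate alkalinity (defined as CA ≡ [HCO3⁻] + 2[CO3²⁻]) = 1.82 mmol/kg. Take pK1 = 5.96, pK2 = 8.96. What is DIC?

DIC = 1.72 mmol/kg

CA = [HCO3⁻] + 2[CO3²⁻] = (α₁ + 2α₂)·DIC
At pH 7.83: [H⁺]/K1 = 10^-1.87 = 0.013490, K2/[H⁺] = 10^-1.13 = 0.074131
α₁ = 1/(1 + 0.013490 + 0.074131) = 1/1.0876 = 0.9194; α₂ = α₁·K2/[H⁺] = 0.06816
α₁ + 2α₂ = 1.0558
DIC = CA / (α₁ + 2α₂) = 1.82 / 1.0558 = 1.72 mmol/kg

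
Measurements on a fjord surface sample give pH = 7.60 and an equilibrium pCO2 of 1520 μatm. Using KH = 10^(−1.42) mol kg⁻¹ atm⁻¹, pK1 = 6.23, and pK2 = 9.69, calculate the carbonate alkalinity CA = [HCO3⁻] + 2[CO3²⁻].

[CO2*] = KH · pCO2 = 10^(−1.42) × 1520×10^-6 = 5.779×10^-5 mol/kg
α₀ = 1/(1 + K1/[H⁺] + K1K2/[H⁺]²) = 1/(1 + 10^+1.37 + 10^-0.72) = 0.04060
DIC = [CO2*]/α₀ = 5.779×10^-5 / 0.04060 = 1.424 mmol/kg
CA = (α₁ + 2α₂)·DIC = (0.9517 + 2×0.007735) × 1.424 = 1.38 mmol/kg

CA = 1.38 mmol/kg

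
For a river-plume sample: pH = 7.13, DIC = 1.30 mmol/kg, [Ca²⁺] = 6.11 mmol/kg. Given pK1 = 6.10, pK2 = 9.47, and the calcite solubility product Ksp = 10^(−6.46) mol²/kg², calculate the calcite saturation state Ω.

Ω = 0.0954

α₂ = 1 / (1 + [H⁺]/K2 + [H⁺]²/(K1K2)) = 1 / (1 + 10^+2.34 + 10^+1.31)
   = 1 / (1 + 218.78 + 20.417) = 1/240.19 = 0.004163
[CO3²⁻] = α₂ × DIC = 0.004163 × 1.30 = 0.005412 mmol/kg = 5.412 μmol/kg
Ksp = 10^(−6.46) = 3.467×10^-7
Ω = [Ca²⁺][CO3²⁻]/Ksp = (6.11×10^-3)(5.412×10^-6) / 3.467×10^-7 = 0.0954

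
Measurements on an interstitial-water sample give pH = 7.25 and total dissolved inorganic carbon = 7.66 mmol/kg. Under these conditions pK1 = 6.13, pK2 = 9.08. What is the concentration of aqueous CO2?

α₀ = 1 / (1 + K1/[H⁺] + K1K2/[H⁺]²) = 1 / (1 + 10^+1.12 + 10^-0.71)
   = 1 / (1 + 13.183 + 0.19498) = 1/14.378 = 0.06955
[CO2*] = α₀ × DIC = 0.06955 × 7.66 = 0.533 mmol/kg

[CO2*] = 0.533 mmol/kg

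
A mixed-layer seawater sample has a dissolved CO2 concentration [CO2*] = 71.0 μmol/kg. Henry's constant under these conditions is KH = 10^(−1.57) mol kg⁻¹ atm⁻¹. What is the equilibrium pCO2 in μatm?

KH = 10^(−1.57) = 2.692×10^-2 mol kg⁻¹ atm⁻¹
pCO2 = [CO2*]/KH = 71.0×10^-6 / 2.692×10^-2 = 2.64×10^-3 atm = 2640 μatm

pCO2 = 2640 μatm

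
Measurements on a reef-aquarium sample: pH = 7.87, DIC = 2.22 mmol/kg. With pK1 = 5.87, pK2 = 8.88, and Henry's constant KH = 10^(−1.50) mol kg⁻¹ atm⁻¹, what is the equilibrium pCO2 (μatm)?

α₀ = 1 / (1 + K1/[H⁺] + K1K2/[H⁺]²) = 1 / (1 + 10^+2.00 + 10^+0.99)
   = 1 / (1 + 100.00 + 9.7724) = 1/110.77 = 0.009028
[CO2*] = α₀ × DIC = 0.009028 × 2.22 = 0.02004 mmol/kg
pCO2 = [CO2*]/KH = 2.004×10^-5 / 3.162×10^-2 = 634 μatm

pCO2 = 634 μatm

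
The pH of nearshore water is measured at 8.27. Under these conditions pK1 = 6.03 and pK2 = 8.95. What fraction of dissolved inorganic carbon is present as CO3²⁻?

α₂ = 0.172

α₂ = 1 / (1 + [H⁺]/K2 + [H⁺]²/(K1K2)) = 1 / (1 + 10^+0.68 + 10^-1.56)
   = 1 / (1 + 4.7863 + 0.027542) = 1/5.8138 = 0.1720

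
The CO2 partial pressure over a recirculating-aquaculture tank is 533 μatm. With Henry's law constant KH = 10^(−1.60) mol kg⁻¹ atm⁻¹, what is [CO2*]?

[CO2*] = 13.4 μmol/kg

KH = 10^(−1.60) = 2.512×10^-2 mol kg⁻¹ atm⁻¹
[CO2*] = KH · pCO2 = 2.512×10^-2 × 533×10^-6 atm = 1.34×10^-5 mol/kg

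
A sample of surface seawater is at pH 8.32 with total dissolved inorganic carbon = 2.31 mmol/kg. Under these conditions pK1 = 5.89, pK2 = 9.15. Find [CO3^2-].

[CO3²⁻] = 0.297 mmol/kg

α₂ = 1 / (1 + [H⁺]/K2 + [H⁺]²/(K1K2)) = 1 / (1 + 10^+0.83 + 10^-1.60)
   = 1 / (1 + 6.7608 + 0.025119) = 1/7.7859 = 0.1284
[CO3²⁻] = α₂ × DIC = 0.1284 × 2.31 = 0.297 mmol/kg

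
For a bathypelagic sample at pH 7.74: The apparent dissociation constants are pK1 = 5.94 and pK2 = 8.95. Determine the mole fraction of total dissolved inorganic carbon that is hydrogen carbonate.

α₁ = 1 / (1 + [H⁺]/K1 + K2/[H⁺]) = 1 / (1 + 10^-1.80 + 10^-1.21)
   = 1 / (1 + 0.015849 + 0.061660) = 1/1.0775 = 0.9281

α₁ = 0.928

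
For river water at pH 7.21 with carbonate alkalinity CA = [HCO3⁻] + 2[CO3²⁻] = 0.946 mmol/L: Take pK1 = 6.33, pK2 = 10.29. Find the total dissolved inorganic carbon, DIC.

CA = [HCO3⁻] + 2[CO3²⁻] = (α₁ + 2α₂)·DIC
At pH 7.21: [H⁺]/K1 = 10^-0.88 = 0.13183, K2/[H⁺] = 10^-3.08 = 0.00083176
α₁ = 1/(1 + 0.13183 + 0.00083176) = 1/1.1327 = 0.8829; α₂ = α₁·K2/[H⁺] = 0.0007343
α₁ + 2α₂ = 0.8843
DIC = CA / (α₁ + 2α₂) = 0.946 / 0.8843 = 1.07 mmol/L

DIC = 1.07 mmol/L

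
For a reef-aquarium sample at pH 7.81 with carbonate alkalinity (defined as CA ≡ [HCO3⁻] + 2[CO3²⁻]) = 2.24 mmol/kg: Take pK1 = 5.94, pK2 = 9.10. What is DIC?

DIC = 2.16 mmol/kg

CA = [HCO3⁻] + 2[CO3²⁻] = (α₁ + 2α₂)·DIC
At pH 7.81: [H⁺]/K1 = 10^-1.87 = 0.013490, K2/[H⁺] = 10^-1.29 = 0.051286
α₁ = 1/(1 + 0.013490 + 0.051286) = 1/1.0648 = 0.9392; α₂ = α₁·K2/[H⁺] = 0.04817
α₁ + 2α₂ = 1.0355
DIC = CA / (α₁ + 2α₂) = 2.24 / 1.0355 = 2.16 mmol/kg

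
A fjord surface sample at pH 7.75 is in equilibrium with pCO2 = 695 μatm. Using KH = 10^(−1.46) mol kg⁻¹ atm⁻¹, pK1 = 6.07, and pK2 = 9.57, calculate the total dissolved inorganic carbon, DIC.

DIC = 1.19 mmol/kg

[CO2*] = KH · pCO2 = 10^(−1.46) × 695×10^-6 = 2.410×10^-5 mol/kg
α₀ = 1/(1 + K1/[H⁺] + K1K2/[H⁺]²) = 1/(1 + 10^+1.68 + 10^-0.14) = 0.02017
DIC = [CO2*]/α₀ = 2.410×10^-5 / 0.02017 = 1.19 mmol/kg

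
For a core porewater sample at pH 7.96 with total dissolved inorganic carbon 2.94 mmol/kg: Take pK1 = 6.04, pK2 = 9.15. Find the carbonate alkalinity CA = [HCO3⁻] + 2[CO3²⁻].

CA = [HCO3⁻] + 2[CO3²⁻] = (α₁ + 2α₂)·DIC
At pH 7.96: [H⁺]/K1 = 10^-1.92 = 0.012023, K2/[H⁺] = 10^-1.19 = 0.064565
α₁ = 1/(1 + 0.012023 + 0.064565) = 1/1.0766 = 0.9289; α₂ = α₁·K2/[H⁺] = 0.05997
α₁ + 2α₂ = 1.0488
CA = 1.0488 × 2.94 = 3.08 mmol/kg

CA = 3.08 mmol/kg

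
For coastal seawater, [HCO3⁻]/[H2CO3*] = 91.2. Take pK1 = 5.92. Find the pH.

pH = 7.88

From K1 = [H⁺][HCO3⁻]/[H2CO3*]:  pH = pK1 + log₁₀([HCO3⁻]/[H2CO3*])
log₁₀(91.2) = +1.960
pH = 5.92 + (+1.960) = 7.88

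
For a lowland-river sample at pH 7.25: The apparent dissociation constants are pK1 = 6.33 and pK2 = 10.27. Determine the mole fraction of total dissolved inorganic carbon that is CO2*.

α₀ = 1 / (1 + K1/[H⁺] + K1K2/[H⁺]²) = 1 / (1 + 10^+0.92 + 10^-2.10)
   = 1 / (1 + 8.3176 + 0.0079433) = 1/9.3256 = 0.1072

α₀ = 0.107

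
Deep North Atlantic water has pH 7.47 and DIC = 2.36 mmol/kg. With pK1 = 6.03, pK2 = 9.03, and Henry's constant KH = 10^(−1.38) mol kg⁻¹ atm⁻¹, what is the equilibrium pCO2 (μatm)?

α₀ = 1 / (1 + K1/[H⁺] + K1K2/[H⁺]²) = 1 / (1 + 10^+1.44 + 10^-0.12)
   = 1 / (1 + 27.542 + 0.75858) = 1/29.301 = 0.03413
[CO2*] = α₀ × DIC = 0.03413 × 2.36 = 0.08054 mmol/kg
pCO2 = [CO2*]/KH = 8.054×10^-5 / 4.169×10^-2 = 1930 μatm

pCO2 = 1930 μatm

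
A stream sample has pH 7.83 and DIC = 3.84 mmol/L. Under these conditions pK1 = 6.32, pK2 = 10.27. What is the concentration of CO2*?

α₀ = 1 / (1 + K1/[H⁺] + K1K2/[H⁺]²) = 1 / (1 + 10^+1.51 + 10^-0.93)
   = 1 / (1 + 32.359 + 0.11749) = 1/33.477 = 0.02987
[CO2*] = α₀ × DIC = 0.02987 × 3.84 = 0.115 mmol/L

[CO2*] = 0.115 mmol/L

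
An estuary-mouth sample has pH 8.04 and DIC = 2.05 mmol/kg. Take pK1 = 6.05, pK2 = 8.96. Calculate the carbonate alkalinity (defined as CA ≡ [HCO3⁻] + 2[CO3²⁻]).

CA = 2.25 mmol/kg

CA = [HCO3⁻] + 2[CO3²⁻] = (α₁ + 2α₂)·DIC
At pH 8.04: [H⁺]/K1 = 10^-1.99 = 0.010233, K2/[H⁺] = 10^-0.92 = 0.12023
α₁ = 1/(1 + 0.010233 + 0.12023) = 1/1.1305 = 0.8846; α₂ = α₁·K2/[H⁺] = 0.1064
α₁ + 2α₂ = 1.0973
CA = 1.0973 × 2.05 = 2.25 mmol/kg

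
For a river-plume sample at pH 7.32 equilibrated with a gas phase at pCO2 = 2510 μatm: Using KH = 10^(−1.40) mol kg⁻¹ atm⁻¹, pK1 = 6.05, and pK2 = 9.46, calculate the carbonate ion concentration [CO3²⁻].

[CO3²⁻] = 13.5 μmol/kg

[CO2*] = KH · pCO2 = 10^(−1.40) × 2510×10^-6 = 9.992×10^-5 mol/kg
α₀ = 1/(1 + K1/[H⁺] + K1K2/[H⁺]²) = 1/(1 + 10^+1.27 + 10^-0.87) = 0.05062
DIC = [CO2*]/α₀ = 9.992×10^-5 / 0.05062 = 1.974 mmol/kg
[CO3²⁻] = α₂·DIC; α₂ = 0.006828, so [CO3²⁻] = 0.006828 × 1.974 = 0.0135 mmol/kg = 13.5 μmol/kg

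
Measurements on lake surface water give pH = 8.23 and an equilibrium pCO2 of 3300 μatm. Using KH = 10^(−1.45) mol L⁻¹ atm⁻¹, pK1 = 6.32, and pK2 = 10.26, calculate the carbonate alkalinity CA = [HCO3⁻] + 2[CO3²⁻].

[CO2*] = KH · pCO2 = 10^(−1.45) × 3300×10^-6 = 1.171×10^-4 mol/L
α₀ = 1/(1 + K1/[H⁺] + K1K2/[H⁺]²) = 1/(1 + 10^+1.91 + 10^-0.12) = 0.01204
DIC = [CO2*]/α₀ = 1.171×10^-4 / 0.01204 = 9.723 mmol/L
CA = (α₁ + 2α₂)·DIC = (0.9788 + 2×0.009135) × 9.723 = 9.69 mmol/L

CA = 9.69 mmol/L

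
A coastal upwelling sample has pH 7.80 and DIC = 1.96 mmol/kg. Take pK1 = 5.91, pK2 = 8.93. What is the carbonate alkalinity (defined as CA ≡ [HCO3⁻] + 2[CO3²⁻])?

CA = 2.07 mmol/kg

CA = [HCO3⁻] + 2[CO3²⁻] = (α₁ + 2α₂)·DIC
At pH 7.80: [H⁺]/K1 = 10^-1.89 = 0.012882, K2/[H⁺] = 10^-1.13 = 0.074131
α₁ = 1/(1 + 0.012882 + 0.074131) = 1/1.0870 = 0.9200; α₂ = α₁·K2/[H⁺] = 0.06820
α₁ + 2α₂ = 1.0563
CA = 1.0563 × 1.96 = 2.07 mmol/kg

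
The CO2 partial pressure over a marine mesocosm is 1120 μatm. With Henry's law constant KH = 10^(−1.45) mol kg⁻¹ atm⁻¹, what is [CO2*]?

[CO2*] = 39.7 μmol/kg

KH = 10^(−1.45) = 3.548×10^-2 mol kg⁻¹ atm⁻¹
[CO2*] = KH · pCO2 = 3.548×10^-2 × 1120×10^-6 atm = 3.97×10^-5 mol/kg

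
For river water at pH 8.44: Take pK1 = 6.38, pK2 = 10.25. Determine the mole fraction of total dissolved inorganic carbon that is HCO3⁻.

α₁ = 1 / (1 + [H⁺]/K1 + K2/[H⁺]) = 1 / (1 + 10^-2.06 + 10^-1.81)
   = 1 / (1 + 0.0087096 + 0.015488) = 1/1.0242 = 0.9764

α₁ = 0.976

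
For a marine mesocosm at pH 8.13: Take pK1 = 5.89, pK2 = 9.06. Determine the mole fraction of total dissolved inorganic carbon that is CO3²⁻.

α₂ = 1 / (1 + [H⁺]/K2 + [H⁺]²/(K1K2)) = 1 / (1 + 10^+0.93 + 10^-1.31)
   = 1 / (1 + 8.5114 + 0.048978) = 1/9.5604 = 0.1046

α₂ = 0.105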